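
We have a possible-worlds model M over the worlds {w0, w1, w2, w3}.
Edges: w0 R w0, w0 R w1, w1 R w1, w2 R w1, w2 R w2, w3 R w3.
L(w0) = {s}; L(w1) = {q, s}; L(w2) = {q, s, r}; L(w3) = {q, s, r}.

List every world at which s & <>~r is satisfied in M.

Let φ = s & <>~r. Evaluate φ at each world:
  w0 (successors {w0, w1}): φ is true.
  w1 (successors {w1}): φ is true.
  w2 (successors {w1, w2}): φ is true.
  w3 (successors {w3}): φ is false.
For instance, at w1:
  At w1: s is true, <>~r is true, so s & <>~r is true.
    At w1: <>~r requires ~r at some successor in {w1}.
      ~r holds at w1, so <>~r is true at w1.
Satisfying worlds: {w0, w1, w2}

w0, w1, w2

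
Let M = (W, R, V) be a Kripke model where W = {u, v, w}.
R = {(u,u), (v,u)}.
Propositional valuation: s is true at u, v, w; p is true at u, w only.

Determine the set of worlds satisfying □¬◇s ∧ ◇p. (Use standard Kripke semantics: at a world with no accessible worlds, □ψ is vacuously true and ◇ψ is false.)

none

Recall that □ψ holds at a world iff ψ holds at every accessible world, and ◇ψ holds iff ψ holds at some accessible world.
Let φ = □¬◇s ∧ ◇p. Evaluate φ at each world:
  u (successors {u}): φ is false.
  v (successors {u}): φ is false.
  w (successors ∅): φ is false.
For instance, at u:
  At u: □¬◇s is false, ◇p is true, so □¬◇s ∧ ◇p is false.
    At u: □¬◇s requires ¬◇s at every successor {u}.
      ¬◇s fails at u, so □¬◇s is false at u.
    At u: ◇p requires p at some successor in {u}.
      p holds at u, so ◇p is true at u.
Satisfying worlds: none.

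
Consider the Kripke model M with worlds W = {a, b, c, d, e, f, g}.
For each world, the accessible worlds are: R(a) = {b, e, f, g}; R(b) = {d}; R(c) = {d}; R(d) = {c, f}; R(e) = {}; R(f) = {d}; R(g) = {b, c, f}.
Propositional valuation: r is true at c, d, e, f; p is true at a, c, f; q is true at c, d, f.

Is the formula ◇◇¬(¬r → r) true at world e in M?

At e: no accessible worlds, so ◇◇¬(¬r → r) is false.

No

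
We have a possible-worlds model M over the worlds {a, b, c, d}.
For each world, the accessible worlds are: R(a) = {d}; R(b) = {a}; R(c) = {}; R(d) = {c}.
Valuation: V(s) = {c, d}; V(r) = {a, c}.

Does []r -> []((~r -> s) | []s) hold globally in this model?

Let φ = []r -> []((~r -> s) | []s). Evaluate φ at each world:
  a (successors {d}): φ is true.
  b (successors {a}): φ is true.
  c (successors ∅): φ is true.
  d (successors {c}): φ is true.
For instance, at d:
  At d: []r is true, []((~r -> s) | []s) is true, so []r -> []((~r -> s) | []s) is true.
    At d: []r requires r at every successor {c}.
      At c: r is true.
    So []r is true at d.
    At d: []((~r -> s) | []s) requires (~r -> s) | []s at every successor {c}.
      At c: (~r -> s) | []s is true.
    So []((~r -> s) | []s) is true at d.

Yes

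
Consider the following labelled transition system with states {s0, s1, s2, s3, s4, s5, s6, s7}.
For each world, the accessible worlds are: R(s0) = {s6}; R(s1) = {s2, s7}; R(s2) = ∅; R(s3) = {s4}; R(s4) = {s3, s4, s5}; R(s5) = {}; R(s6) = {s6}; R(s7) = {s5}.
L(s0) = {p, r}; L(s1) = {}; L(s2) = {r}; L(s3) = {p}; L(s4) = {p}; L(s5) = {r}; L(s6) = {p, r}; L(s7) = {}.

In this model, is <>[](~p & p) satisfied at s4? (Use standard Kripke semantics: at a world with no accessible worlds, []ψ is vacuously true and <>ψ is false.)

Yes

Recall that []ψ holds at a world iff ψ holds at every accessible world, and <>ψ holds iff ψ holds at some accessible world.
At s4: <>[](~p & p) requires [](~p & p) at some successor in {s3, s4, s5}.
  [](~p & p) holds at s5, so <>[](~p & p) is true at s4.
    At s5: no accessible worlds, so [](~p & p) holds vacuously.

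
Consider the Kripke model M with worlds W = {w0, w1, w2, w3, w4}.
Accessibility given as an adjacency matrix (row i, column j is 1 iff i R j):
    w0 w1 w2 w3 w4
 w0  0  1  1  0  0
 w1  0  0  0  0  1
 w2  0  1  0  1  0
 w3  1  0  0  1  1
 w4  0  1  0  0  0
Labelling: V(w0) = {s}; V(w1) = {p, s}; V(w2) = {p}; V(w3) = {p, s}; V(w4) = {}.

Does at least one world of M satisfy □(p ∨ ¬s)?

Let φ = □(p ∨ ¬s). Evaluate φ at each world:
  w0 (successors {w1, w2}): φ is true.
  w1 (successors {w4}): φ is true.
  w2 (successors {w1, w3}): φ is true.
  w3 (successors {w0, w3, w4}): φ is false.
  w4 (successors {w1}): φ is true.
Detail at w0 (witness):
  At w0: □(p ∨ ¬s) requires p ∨ ¬s at every successor {w1, w2}.
    At w1: p ∨ ¬s is true.
    At w2: p ∨ ¬s is true.
  So □(p ∨ ¬s) is true at w0.

Yes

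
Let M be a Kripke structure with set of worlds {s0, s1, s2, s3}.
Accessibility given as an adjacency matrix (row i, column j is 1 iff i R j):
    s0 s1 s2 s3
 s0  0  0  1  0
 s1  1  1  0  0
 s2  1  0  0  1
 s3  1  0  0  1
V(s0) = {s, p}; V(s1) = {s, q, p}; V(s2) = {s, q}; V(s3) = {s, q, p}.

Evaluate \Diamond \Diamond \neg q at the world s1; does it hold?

Yes

At s1: \Diamond \Diamond \neg q requires \Diamond \neg q at some successor in {s0, s1}.
  \Diamond \neg q holds at s1, so \Diamond \Diamond \neg q is true at s1.
    At s1: \Diamond \neg q requires \neg q at some successor in {s0, s1}.
      \neg q holds at s0, so \Diamond \neg q is true at s1.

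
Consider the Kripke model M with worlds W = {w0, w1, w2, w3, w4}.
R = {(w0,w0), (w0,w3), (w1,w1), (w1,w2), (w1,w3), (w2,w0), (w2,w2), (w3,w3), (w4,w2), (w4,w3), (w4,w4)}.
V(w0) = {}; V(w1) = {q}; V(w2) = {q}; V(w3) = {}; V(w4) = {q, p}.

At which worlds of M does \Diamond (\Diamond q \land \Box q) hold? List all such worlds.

Let φ = \Diamond (\Diamond q \land \Box q). Evaluate φ at each world:
  w0 (successors {w0, w3}): φ is false.
  w1 (successors {w1, w2, w3}): φ is false.
  w2 (successors {w0, w2}): φ is false.
  w3 (successors {w3}): φ is false.
  w4 (successors {w2, w3, w4}): φ is false.
For instance, at w0:
  At w0: \Diamond (\Diamond q \land \Box q) requires \Diamond q \land \Box q at some successor in {w0, w3}.
    At w0: \Diamond q \land \Box q is false.
    At w3: \Diamond q \land \Box q is false.
  So \Diamond (\Diamond q \land \Box q) is false at w0.
Satisfying worlds: none.

none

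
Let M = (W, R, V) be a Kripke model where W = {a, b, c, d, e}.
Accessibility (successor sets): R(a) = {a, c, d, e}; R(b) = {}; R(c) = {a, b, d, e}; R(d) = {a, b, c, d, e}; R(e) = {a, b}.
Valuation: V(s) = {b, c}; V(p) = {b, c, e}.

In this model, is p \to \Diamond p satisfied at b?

No

Recall that \Diamond ψ holds at a world iff ψ holds at some accessible world.
At b: p is true, \Diamond p is false, so p \to \Diamond p is false.
  At b: no accessible worlds, so \Diamond p is false.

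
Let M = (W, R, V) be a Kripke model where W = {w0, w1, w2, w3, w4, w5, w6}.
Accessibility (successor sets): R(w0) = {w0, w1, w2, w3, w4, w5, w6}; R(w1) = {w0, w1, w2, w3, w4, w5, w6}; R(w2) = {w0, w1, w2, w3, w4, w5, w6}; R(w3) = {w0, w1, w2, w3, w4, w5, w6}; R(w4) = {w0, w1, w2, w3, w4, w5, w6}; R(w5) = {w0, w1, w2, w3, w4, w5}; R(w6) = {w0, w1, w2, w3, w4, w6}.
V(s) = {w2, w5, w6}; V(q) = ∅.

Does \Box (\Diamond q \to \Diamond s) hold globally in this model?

Yes

Let φ = \Box (\Diamond q \to \Diamond s). Evaluate φ at each world:
  w0 (successors {w0, w1, w2, w3, w4, w5, w6}): φ is true.
  w1 (successors {w0, w1, w2, w3, w4, w5, w6}): φ is true.
  w2 (successors {w0, w1, w2, w3, w4, w5, w6}): φ is true.
  w3 (successors {w0, w1, w2, w3, w4, w5, w6}): φ is true.
  w4 (successors {w0, w1, w2, w3, w4, w5, w6}): φ is true.
  w5 (successors {w0, w1, w2, w3, w4, w5}): φ is true.
  w6 (successors {w0, w1, w2, w3, w4, w6}): φ is true.
For instance, at w5:
  At w5: \Box (\Diamond q \to \Diamond s) requires \Diamond q \to \Diamond s at every successor {w0, w1, w2, w3, w4, w5}.
    At w0: \Diamond q \to \Diamond s is true.
    At w1: \Diamond q \to \Diamond s is true.
    At w2: \Diamond q \to \Diamond s is true.
    At w3: \Diamond q \to \Diamond s is true.
    At w4: \Diamond q \to \Diamond s is true.
    At w5: \Diamond q \to \Diamond s is true.
  So \Box (\Diamond q \to \Diamond s) is true at w5.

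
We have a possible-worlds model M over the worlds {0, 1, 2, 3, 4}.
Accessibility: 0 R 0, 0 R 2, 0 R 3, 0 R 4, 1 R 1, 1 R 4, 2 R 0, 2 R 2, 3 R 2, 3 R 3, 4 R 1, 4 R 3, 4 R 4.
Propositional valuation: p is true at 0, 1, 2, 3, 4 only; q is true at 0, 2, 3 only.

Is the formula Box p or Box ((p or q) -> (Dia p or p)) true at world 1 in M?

Yes

Recall that Box ψ holds at a world iff ψ holds at every accessible world, and Dia ψ holds iff ψ holds at some accessible world.
At 1: Box p is true, Box ((p or q) -> (Dia p or p)) is true, so Box p or Box ((p or q) -> (Dia p or p)) is true.
  At 1: Box p requires p at every successor {1, 4}.
    At 1: p is true.
    At 4: p is true.
  So Box p is true at 1.
  At 1: Box ((p or q) -> (Dia p or p)) requires (p or q) -> (Dia p or p) at every successor {1, 4}.
      At 1: p or q is true, Dia p or p is true, so (p or q) -> (Dia p or p) is true.
      At 4: p or q is true, Dia p or p is true, so (p or q) -> (Dia p or p) is true.
  So Box ((p or q) -> (Dia p or p)) is true at 1.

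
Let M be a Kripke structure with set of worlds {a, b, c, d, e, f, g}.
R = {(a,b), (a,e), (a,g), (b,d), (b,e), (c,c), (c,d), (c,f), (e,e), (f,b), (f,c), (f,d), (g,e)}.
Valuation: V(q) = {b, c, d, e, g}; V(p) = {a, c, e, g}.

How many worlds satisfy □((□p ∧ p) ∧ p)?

3

Recall that □ψ holds at a world iff ψ holds at every accessible world, and ◇ψ holds iff ψ holds at some accessible world.
Let φ = □((□p ∧ p) ∧ p). Evaluate φ at each world:
  a (successors {b, e, g}): φ is false.
  b (successors {d, e}): φ is false.
  c (successors {c, d, f}): φ is false.
  d (successors ∅): φ is true.
  e (successors {e}): φ is true.
  f (successors {b, c, d}): φ is false.
  g (successors {e}): φ is true.
For instance, at b:
  At b: □((□p ∧ p) ∧ p) requires (□p ∧ p) ∧ p at every successor {d, e}.
    (□p ∧ p) ∧ p fails at d, so □((□p ∧ p) ∧ p) is false at b.
      At d: □p ∧ p is false, p is false, so (□p ∧ p) ∧ p is false.
Satisfying worlds: {d, e, g}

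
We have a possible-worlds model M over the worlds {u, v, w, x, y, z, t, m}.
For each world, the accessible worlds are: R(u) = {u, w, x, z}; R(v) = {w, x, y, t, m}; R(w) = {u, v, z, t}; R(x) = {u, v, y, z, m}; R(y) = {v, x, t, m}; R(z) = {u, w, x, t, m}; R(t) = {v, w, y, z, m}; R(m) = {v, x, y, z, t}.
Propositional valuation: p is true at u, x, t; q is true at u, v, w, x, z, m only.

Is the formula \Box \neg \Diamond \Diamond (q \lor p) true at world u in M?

No

At u: \Box \neg \Diamond \Diamond (q \lor p) requires \neg \Diamond \Diamond (q \lor p) at every successor {u, w, x, z}.
  \neg \Diamond \Diamond (q \lor p) fails at u, so \Box \neg \Diamond \Diamond (q \lor p) is false at u.
    At u: \Diamond \Diamond (q \lor p) is true, so \neg \Diamond \Diamond (q \lor p) is false.
      At u: \Diamond \Diamond (q \lor p) requires \Diamond (q \lor p) at some successor in {u, w, x, z}.
        \Diamond (q \lor p) holds at u, so \Diamond \Diamond (q \lor p) is true at u.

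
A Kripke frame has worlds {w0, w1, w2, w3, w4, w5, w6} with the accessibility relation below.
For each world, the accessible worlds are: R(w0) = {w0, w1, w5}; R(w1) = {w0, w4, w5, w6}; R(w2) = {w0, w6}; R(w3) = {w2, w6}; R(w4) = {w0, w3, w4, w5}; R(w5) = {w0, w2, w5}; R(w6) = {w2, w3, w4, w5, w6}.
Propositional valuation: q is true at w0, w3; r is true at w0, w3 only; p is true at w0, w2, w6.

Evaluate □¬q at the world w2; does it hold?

At w2: □¬q requires ¬q at every successor {w0, w6}.
  ¬q fails at w0, so □¬q is false at w2.

No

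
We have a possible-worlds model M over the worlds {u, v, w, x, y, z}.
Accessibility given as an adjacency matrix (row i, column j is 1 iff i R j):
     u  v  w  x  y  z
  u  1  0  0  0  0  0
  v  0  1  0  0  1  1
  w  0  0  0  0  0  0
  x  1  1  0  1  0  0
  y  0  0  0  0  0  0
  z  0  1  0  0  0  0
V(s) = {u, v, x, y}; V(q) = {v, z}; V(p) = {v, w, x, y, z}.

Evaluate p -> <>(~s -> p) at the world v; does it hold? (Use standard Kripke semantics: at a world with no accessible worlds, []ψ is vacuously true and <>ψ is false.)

Yes

Recall that <>ψ holds at a world iff ψ holds at some accessible world.
At v: p is true, <>(~s -> p) is true, so p -> <>(~s -> p) is true.
  At v: <>(~s -> p) requires ~s -> p at some successor in {v, y, z}.
    ~s -> p holds at v, so <>(~s -> p) is true at v.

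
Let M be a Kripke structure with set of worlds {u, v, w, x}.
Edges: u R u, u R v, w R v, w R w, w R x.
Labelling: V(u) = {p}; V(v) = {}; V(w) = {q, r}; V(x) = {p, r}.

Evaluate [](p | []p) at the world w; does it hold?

No

At w: [](p | []p) requires p | []p at every successor {v, w, x}.
  p | []p fails at w, so [](p | []p) is false at w.
    At w: p is false, []p is false, so p | []p is false.
      At w: []p requires p at every successor {v, w, x}.
        p fails at v, so []p is false at w.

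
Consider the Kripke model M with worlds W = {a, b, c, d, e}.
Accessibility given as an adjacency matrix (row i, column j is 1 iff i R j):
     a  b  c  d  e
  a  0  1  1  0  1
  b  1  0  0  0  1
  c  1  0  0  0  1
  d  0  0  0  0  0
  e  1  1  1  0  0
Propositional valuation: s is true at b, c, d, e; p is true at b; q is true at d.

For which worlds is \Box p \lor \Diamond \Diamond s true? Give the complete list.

a, b, c, d, e

Let φ = \Box p \lor \Diamond \Diamond s. Evaluate φ at each world:
  a (successors {b, c, e}): φ is true.
  b (successors {a, e}): φ is true.
  c (successors {a, e}): φ is true.
  d (successors ∅): φ is true.
  e (successors {a, b, c}): φ is true.
For instance, at e:
  At e: \Box p is false, \Diamond \Diamond s is true, so \Box p \lor \Diamond \Diamond s is true.
    At e: \Box p requires p at every successor {a, b, c}.
      p fails at a, so \Box p is false at e.
    At e: \Diamond \Diamond s requires \Diamond s at some successor in {a, b, c}.
      \Diamond s holds at a, so \Diamond \Diamond s is true at e.
Satisfying worlds: {a, b, c, d, e}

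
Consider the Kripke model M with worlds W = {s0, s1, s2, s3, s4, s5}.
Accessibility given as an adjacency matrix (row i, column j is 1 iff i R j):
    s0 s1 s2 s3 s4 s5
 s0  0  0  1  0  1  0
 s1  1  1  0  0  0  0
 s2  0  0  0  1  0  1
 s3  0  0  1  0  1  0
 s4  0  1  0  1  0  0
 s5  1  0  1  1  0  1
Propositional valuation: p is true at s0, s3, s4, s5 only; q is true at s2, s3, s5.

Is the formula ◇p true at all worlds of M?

Yes

Let φ = ◇p. Evaluate φ at each world:
  s0 (successors {s2, s4}): φ is true.
  s1 (successors {s0, s1}): φ is true.
  s2 (successors {s3, s5}): φ is true.
  s3 (successors {s2, s4}): φ is true.
  s4 (successors {s1, s3}): φ is true.
  s5 (successors {s0, s2, s3, s5}): φ is true.
For instance, at s3:
  At s3: ◇p requires p at some successor in {s2, s4}.
    p holds at s4, so ◇p is true at s3.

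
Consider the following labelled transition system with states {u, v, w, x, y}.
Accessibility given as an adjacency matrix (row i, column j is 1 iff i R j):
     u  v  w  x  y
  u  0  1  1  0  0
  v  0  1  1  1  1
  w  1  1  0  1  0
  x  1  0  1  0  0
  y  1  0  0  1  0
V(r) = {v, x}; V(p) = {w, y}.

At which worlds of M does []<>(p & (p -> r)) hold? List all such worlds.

Let φ = []<>(p & (p -> r)). Evaluate φ at each world:
  u (successors {v, w}): φ is false.
  v (successors {v, w, x, y}): φ is false.
  w (successors {u, v, x}): φ is false.
  x (successors {u, w}): φ is false.
  y (successors {u, x}): φ is false.
For instance, at y:
  At y: []<>(p & (p -> r)) requires <>(p & (p -> r)) at every successor {u, x}.
    <>(p & (p -> r)) fails at u, so []<>(p & (p -> r)) is false at y.
      At u: <>(p & (p -> r)) requires p & (p -> r) at some successor in {v, w}.
        At v: p & (p -> r) is false.
        At w: p & (p -> r) is false.
      So <>(p & (p -> r)) is false at u.
Satisfying worlds: none.

none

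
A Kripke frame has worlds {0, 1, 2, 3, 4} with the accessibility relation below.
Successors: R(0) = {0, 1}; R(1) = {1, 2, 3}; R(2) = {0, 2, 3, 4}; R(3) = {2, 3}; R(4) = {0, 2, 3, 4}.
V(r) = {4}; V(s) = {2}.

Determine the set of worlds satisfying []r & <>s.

Let φ = []r & <>s. Evaluate φ at each world:
  0 (successors {0, 1}): φ is false.
  1 (successors {1, 2, 3}): φ is false.
  2 (successors {0, 2, 3, 4}): φ is false.
  3 (successors {2, 3}): φ is false.
  4 (successors {0, 2, 3, 4}): φ is false.
For instance, at 4:
  At 4: []r is false, <>s is true, so []r & <>s is false.
    At 4: []r requires r at every successor {0, 2, 3, 4}.
      r fails at 0, so []r is false at 4.
    At 4: <>s requires s at some successor in {0, 2, 3, 4}.
      s holds at 2, so <>s is true at 4.
Satisfying worlds: none.

none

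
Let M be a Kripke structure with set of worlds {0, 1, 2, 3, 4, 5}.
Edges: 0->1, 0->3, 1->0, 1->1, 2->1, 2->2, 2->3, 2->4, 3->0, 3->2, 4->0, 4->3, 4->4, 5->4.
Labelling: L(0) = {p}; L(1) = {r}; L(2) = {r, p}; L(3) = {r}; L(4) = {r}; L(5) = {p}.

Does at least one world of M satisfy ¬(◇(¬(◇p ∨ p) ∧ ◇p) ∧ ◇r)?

Yes

Let φ = ¬(◇(¬(◇p ∨ p) ∧ ◇p) ∧ ◇r). Evaluate φ at each world:
  0 (successors {1, 3}): φ is true.
  1 (successors {0, 1}): φ is true.
  2 (successors {1, 2, 3, 4}): φ is true.
  3 (successors {0, 2}): φ is true.
  4 (successors {0, 3, 4}): φ is true.
  5 (successors {4}): φ is true.
Detail at 0 (witness):
  At 0: ◇(¬(◇p ∨ p) ∧ ◇p) ∧ ◇r is false, so ¬(◇(¬(◇p ∨ p) ∧ ◇p) ∧ ◇r) is true.
    At 0: ◇(¬(◇p ∨ p) ∧ ◇p) is false, ◇r is true, so ◇(¬(◇p ∨ p) ∧ ◇p) ∧ ◇r is false.
      At 0: ◇(¬(◇p ∨ p) ∧ ◇p) requires ¬(◇p ∨ p) ∧ ◇p at some successor in {1, 3}.
        At 1: ¬(◇p ∨ p) ∧ ◇p is false.
        At 3: ¬(◇p ∨ p) ∧ ◇p is false.
      So ◇(¬(◇p ∨ p) ∧ ◇p) is false at 0.
      At 0: ◇r requires r at some successor in {1, 3}.
        r holds at 1, so ◇r is true at 0.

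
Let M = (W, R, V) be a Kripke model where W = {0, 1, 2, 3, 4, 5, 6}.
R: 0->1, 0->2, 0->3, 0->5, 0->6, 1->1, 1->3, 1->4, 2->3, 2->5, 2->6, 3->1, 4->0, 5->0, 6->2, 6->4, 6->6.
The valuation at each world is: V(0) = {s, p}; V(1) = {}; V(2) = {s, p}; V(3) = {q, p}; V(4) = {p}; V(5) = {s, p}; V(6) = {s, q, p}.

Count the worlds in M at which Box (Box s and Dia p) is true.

Let φ = Box (Box s and Dia p). Evaluate φ at each world:
  0 (successors {1, 2, 3, 5, 6}): φ is false.
  1 (successors {1, 3, 4}): φ is false.
  2 (successors {3, 5, 6}): φ is false.
  3 (successors {1}): φ is false.
  4 (successors {0}): φ is false.
  5 (successors {0}): φ is false.
  6 (successors {2, 4, 6}): φ is false.
For instance, at 6:
  At 6: Box (Box s and Dia p) requires Box s and Dia p at every successor {2, 4, 6}.
    Box s and Dia p fails at 2, so Box (Box s and Dia p) is false at 6.
      At 2: Box s is false, Dia p is true, so Box s and Dia p is false.
Satisfying worlds: none.

0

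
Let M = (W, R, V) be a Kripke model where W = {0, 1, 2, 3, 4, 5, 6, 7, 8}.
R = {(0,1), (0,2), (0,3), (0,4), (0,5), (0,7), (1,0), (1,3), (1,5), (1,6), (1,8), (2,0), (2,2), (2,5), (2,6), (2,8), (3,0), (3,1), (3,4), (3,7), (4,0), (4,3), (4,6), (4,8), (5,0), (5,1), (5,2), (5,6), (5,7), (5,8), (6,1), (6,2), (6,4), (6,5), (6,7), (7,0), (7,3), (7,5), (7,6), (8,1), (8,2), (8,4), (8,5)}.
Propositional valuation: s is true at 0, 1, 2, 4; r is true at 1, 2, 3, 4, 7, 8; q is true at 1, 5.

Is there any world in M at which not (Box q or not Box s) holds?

No

Let φ = not (Box q or not Box s). Evaluate φ at each world:
  0 (successors {1, 2, 3, 4, 5, 7}): φ is false.
  1 (successors {0, 3, 5, 6, 8}): φ is false.
  2 (successors {0, 2, 5, 6, 8}): φ is false.
  3 (successors {0, 1, 4, 7}): φ is false.
  4 (successors {0, 3, 6, 8}): φ is false.
  5 (successors {0, 1, 2, 6, 7, 8}): φ is false.
  6 (successors {1, 2, 4, 5, 7}): φ is false.
  7 (successors {0, 3, 5, 6}): φ is false.
  8 (successors {1, 2, 4, 5}): φ is false.
For instance, at 6:
  At 6: Box q or not Box s is true, so not (Box q or not Box s) is false.
    At 6: Box q is false, not Box s is true, so Box q or not Box s is true.
      At 6: Box q requires q at every successor {1, 2, 4, 5, 7}.
        q fails at 2, so Box q is false at 6.
      At 6: Box s is false, so not Box s is true.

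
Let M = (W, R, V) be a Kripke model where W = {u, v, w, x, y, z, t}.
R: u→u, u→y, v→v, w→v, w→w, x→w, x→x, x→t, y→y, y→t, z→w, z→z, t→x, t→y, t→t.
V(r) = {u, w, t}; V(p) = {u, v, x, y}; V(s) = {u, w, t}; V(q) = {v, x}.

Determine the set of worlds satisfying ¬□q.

u, w, x, y, z, t

Recall that □ψ holds at a world iff ψ holds at every accessible world, and ◇ψ holds iff ψ holds at some accessible world.
Let φ = ¬□q. Evaluate φ at each world:
  u (successors {u, y}): φ is true.
  v (successors {v}): φ is false.
  w (successors {v, w}): φ is true.
  x (successors {w, x, t}): φ is true.
  y (successors {y, t}): φ is true.
  z (successors {w, z}): φ is true.
  t (successors {x, y, t}): φ is true.
For instance, at y:
  At y: □q is false, so ¬□q is true.
    At y: □q requires q at every successor {y, t}.
      q fails at y, so □q is false at y.
Satisfying worlds: {u, w, x, y, z, t}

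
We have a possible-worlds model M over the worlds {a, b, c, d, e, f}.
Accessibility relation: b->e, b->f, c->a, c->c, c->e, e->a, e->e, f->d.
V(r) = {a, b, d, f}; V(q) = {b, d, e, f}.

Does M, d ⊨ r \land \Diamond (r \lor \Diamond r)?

No

At d: r is true, \Diamond (r \lor \Diamond r) is false, so r \land \Diamond (r \lor \Diamond r) is false.
  At d: no accessible worlds, so \Diamond (r \lor \Diamond r) is false.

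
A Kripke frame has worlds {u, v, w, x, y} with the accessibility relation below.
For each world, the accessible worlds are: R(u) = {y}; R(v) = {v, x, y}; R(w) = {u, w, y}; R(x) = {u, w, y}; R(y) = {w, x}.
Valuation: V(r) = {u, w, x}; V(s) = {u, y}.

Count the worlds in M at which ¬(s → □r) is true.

Let φ = ¬(s → □r). Evaluate φ at each world:
  u (successors {y}): φ is true.
  v (successors {v, x, y}): φ is false.
  w (successors {u, w, y}): φ is false.
  x (successors {u, w, y}): φ is false.
  y (successors {w, x}): φ is false.
For instance, at y:
  At y: s → □r is true, so ¬(s → □r) is false.
    At y: s is true, □r is true, so s → □r is true.
      At y: □r requires r at every successor {w, x}.
        At w: r is true.
        At x: r is true.
      So □r is true at y.
Satisfying worlds: {u}

1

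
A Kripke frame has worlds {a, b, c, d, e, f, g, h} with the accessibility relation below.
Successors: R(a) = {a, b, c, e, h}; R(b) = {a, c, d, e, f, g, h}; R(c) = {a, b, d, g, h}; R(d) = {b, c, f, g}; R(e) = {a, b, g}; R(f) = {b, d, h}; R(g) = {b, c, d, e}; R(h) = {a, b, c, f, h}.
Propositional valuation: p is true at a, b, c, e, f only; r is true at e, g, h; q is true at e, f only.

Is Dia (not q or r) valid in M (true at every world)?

Yes

Recall that Dia ψ holds at a world iff ψ holds at some accessible world.
Let φ = Dia (not q or r). Evaluate φ at each world:
  a (successors {a, b, c, e, h}): φ is true.
  b (successors {a, c, d, e, f, g, h}): φ is true.
  c (successors {a, b, d, g, h}): φ is true.
  d (successors {b, c, f, g}): φ is true.
  e (successors {a, b, g}): φ is true.
  f (successors {b, d, h}): φ is true.
  g (successors {b, c, d, e}): φ is true.
  h (successors {a, b, c, f, h}): φ is true.
For instance, at f:
  At f: Dia (not q or r) requires not q or r at some successor in {b, d, h}.
    not q or r holds at b, so Dia (not q or r) is true at f.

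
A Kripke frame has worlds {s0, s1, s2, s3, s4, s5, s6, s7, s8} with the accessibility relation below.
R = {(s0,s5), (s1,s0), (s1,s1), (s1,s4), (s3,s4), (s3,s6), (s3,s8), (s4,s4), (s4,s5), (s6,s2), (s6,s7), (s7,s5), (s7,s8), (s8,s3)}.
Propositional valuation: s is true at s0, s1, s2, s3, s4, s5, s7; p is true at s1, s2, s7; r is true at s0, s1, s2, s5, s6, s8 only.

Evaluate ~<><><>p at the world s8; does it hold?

Recall that <>ψ holds at a world iff ψ holds at some accessible world.
At s8: <><><>p is true, so ~<><><>p is false.
  At s8: <><><>p requires <><>p at some successor in {s3}.
    <><>p holds at s3, so <><><>p is true at s8.
      At s3: <><>p requires <>p at some successor in {s4, s6, s8}.
        <>p holds at s6, so <><>p is true at s3.

No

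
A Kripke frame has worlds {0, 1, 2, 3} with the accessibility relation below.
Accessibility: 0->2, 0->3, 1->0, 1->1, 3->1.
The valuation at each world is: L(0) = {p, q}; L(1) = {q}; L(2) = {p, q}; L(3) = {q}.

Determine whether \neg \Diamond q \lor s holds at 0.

No

At 0: \neg \Diamond q is false, s is false, so \neg \Diamond q \lor s is false.
  At 0: \Diamond q is true, so \neg \Diamond q is false.
    At 0: \Diamond q requires q at some successor in {2, 3}.
      q holds at 2, so \Diamond q is true at 0.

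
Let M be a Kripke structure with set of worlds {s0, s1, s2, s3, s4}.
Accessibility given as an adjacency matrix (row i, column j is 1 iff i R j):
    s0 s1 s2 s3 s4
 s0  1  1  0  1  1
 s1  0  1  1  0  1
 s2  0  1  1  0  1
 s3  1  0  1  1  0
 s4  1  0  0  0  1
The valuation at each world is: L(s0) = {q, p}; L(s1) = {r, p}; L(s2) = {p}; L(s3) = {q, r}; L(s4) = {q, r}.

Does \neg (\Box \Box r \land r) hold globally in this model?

Yes

Let φ = \neg (\Box \Box r \land r). Evaluate φ at each world:
  s0 (successors {s0, s1, s3, s4}): φ is true.
  s1 (successors {s1, s2, s4}): φ is true.
  s2 (successors {s1, s2, s4}): φ is true.
  s3 (successors {s0, s2, s3}): φ is true.
  s4 (successors {s0, s4}): φ is true.
For instance, at s3:
  At s3: \Box \Box r \land r is false, so \neg (\Box \Box r \land r) is true.
    At s3: \Box \Box r is false, r is true, so \Box \Box r \land r is false.
      At s3: \Box \Box r requires \Box r at every successor {s0, s2, s3}.
        \Box r fails at s0, so \Box \Box r is false at s3.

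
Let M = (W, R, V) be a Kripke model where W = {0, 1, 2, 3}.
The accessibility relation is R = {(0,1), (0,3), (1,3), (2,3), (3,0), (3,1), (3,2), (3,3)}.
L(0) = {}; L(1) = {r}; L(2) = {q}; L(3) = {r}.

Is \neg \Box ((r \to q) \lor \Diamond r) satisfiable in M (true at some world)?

Let φ = \neg \Box ((r \to q) \lor \Diamond r). Evaluate φ at each world:
  0 (successors {1, 3}): φ is false.
  1 (successors {3}): φ is false.
  2 (successors {3}): φ is false.
  3 (successors {0, 1, 2, 3}): φ is false.
For instance, at 0:
  At 0: \Box ((r \to q) \lor \Diamond r) is true, so \neg \Box ((r \to q) \lor \Diamond r) is false.
    At 0: \Box ((r \to q) \lor \Diamond r) requires (r \to q) \lor \Diamond r at every successor {1, 3}.
      At 1: (r \to q) \lor \Diamond r is true.
      At 3: (r \to q) \lor \Diamond r is true.
    So \Box ((r \to q) \lor \Diamond r) is true at 0.

No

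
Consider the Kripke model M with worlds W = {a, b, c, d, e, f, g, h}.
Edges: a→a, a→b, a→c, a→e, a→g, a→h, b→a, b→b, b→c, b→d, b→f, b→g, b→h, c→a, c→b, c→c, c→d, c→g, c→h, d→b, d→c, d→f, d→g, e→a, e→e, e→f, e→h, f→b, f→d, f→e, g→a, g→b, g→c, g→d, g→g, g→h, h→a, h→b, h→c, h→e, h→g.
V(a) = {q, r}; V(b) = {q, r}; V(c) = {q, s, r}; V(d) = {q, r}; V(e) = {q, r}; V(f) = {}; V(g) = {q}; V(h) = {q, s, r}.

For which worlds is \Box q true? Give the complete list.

a, c, f, g, h

Let φ = \Box q. Evaluate φ at each world:
  a (successors {a, b, c, e, g, h}): φ is true.
  b (successors {a, b, c, d, f, g, h}): φ is false.
  c (successors {a, b, c, d, g, h}): φ is true.
  d (successors {b, c, f, g}): φ is false.
  e (successors {a, e, f, h}): φ is false.
  f (successors {b, d, e}): φ is true.
  g (successors {a, b, c, d, g, h}): φ is true.
  h (successors {a, b, c, e, g}): φ is true.
For instance, at b:
  At b: \Box q requires q at every successor {a, b, c, d, f, g, h}.
    q fails at f, so \Box q is false at b.
Satisfying worlds: {a, c, f, g, h}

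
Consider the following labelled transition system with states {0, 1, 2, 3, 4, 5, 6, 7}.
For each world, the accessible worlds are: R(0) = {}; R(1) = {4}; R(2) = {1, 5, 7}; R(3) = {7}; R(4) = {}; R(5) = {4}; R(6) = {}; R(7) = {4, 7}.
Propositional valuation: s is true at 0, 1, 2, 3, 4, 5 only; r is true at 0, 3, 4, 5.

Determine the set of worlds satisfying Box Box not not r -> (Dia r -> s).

Recall that Box ψ holds at a world iff ψ holds at every accessible world, and Dia ψ holds iff ψ holds at some accessible world.
Let φ = Box Box not not r -> (Dia r -> s). Evaluate φ at each world:
  0 (successors ∅): φ is true.
  1 (successors {4}): φ is true.
  2 (successors {1, 5, 7}): φ is true.
  3 (successors {7}): φ is true.
  4 (successors ∅): φ is true.
  5 (successors {4}): φ is true.
  6 (successors ∅): φ is true.
  7 (successors {4, 7}): φ is true.
For instance, at 3:
  At 3: Box Box not not r is false, Dia r -> s is true, so Box Box not not r -> (Dia r -> s) is true.
    At 3: Box Box not not r requires Box not not r at every successor {7}.
      Box not not r fails at 7, so Box Box not not r is false at 3.
    At 3: Dia r is false, s is true, so Dia r -> s is true.
      At 3: Dia r requires r at some successor in {7}.
        At 7: r is false.
      So Dia r is false at 3.
Satisfying worlds: {0, 1, 2, 3, 4, 5, 6, 7}

0, 1, 2, 3, 4, 5, 6, 7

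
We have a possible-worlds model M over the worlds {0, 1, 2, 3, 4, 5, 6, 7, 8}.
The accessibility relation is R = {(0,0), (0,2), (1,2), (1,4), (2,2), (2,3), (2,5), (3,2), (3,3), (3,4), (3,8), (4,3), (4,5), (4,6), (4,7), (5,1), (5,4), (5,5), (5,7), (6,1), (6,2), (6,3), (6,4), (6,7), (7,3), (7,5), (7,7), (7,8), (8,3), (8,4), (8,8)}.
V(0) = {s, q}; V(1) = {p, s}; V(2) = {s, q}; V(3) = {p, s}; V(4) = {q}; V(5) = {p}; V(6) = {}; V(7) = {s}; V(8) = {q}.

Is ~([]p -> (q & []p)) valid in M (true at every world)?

Recall that []ψ holds at a world iff ψ holds at every accessible world, and <>ψ holds iff ψ holds at some accessible world.
Let φ = ~([]p -> (q & []p)). Evaluate φ at each world:
  0 (successors {0, 2}): φ is false.
  1 (successors {2, 4}): φ is false.
  2 (successors {2, 3, 5}): φ is false.
  3 (successors {2, 3, 4, 8}): φ is false.
  4 (successors {3, 5, 6, 7}): φ is false.
  5 (successors {1, 4, 5, 7}): φ is false.
  6 (successors {1, 2, 3, 4, 7}): φ is false.
  7 (successors {3, 5, 7, 8}): φ is false.
  8 (successors {3, 4, 8}): φ is false.
Detail at 0 (counterexample):
  At 0: []p -> (q & []p) is true, so ~([]p -> (q & []p)) is false.
    At 0: []p is false, q & []p is false, so []p -> (q & []p) is true.
      At 0: []p requires p at every successor {0, 2}.
        p fails at 0, so []p is false at 0.
      At 0: q is true, []p is false, so q & []p is false.

No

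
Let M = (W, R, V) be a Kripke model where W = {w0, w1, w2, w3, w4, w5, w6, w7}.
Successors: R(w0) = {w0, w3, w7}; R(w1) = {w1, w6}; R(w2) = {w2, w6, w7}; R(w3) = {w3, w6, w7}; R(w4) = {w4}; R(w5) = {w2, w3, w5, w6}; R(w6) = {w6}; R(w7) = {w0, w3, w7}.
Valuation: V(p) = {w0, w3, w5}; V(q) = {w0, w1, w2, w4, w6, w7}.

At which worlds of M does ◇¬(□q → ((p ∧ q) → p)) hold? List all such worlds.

none

Recall that □ψ holds at a world iff ψ holds at every accessible world, and ◇ψ holds iff ψ holds at some accessible world.
Let φ = ◇¬(□q → ((p ∧ q) → p)). Evaluate φ at each world:
  w0 (successors {w0, w3, w7}): φ is false.
  w1 (successors {w1, w6}): φ is false.
  w2 (successors {w2, w6, w7}): φ is false.
  w3 (successors {w3, w6, w7}): φ is false.
  w4 (successors {w4}): φ is false.
  w5 (successors {w2, w3, w5, w6}): φ is false.
  w6 (successors {w6}): φ is false.
  w7 (successors {w0, w3, w7}): φ is false.
For instance, at w4:
  At w4: ◇¬(□q → ((p ∧ q) → p)) requires ¬(□q → ((p ∧ q) → p)) at some successor in {w4}.
    At w4: ¬(□q → ((p ∧ q) → p)) is false.
  So ◇¬(□q → ((p ∧ q) → p)) is false at w4.
Satisfying worlds: none.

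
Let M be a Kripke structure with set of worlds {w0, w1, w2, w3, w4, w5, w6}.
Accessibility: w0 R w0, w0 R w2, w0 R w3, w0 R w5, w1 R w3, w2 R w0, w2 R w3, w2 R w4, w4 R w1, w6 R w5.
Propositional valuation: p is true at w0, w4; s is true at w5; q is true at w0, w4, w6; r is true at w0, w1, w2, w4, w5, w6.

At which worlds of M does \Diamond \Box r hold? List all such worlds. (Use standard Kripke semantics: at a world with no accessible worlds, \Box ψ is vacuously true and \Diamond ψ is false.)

w0, w1, w2, w6

Let φ = \Diamond \Box r. Evaluate φ at each world:
  w0 (successors {w0, w2, w3, w5}): φ is true.
  w1 (successors {w3}): φ is true.
  w2 (successors {w0, w3, w4}): φ is true.
  w3 (successors ∅): φ is false.
  w4 (successors {w1}): φ is false.
  w5 (successors ∅): φ is false.
  w6 (successors {w5}): φ is true.
For instance, at w2:
  At w2: \Diamond \Box r requires \Box r at some successor in {w0, w3, w4}.
    \Box r holds at w3, so \Diamond \Box r is true at w2.
      At w3: no accessible worlds, so \Box r holds vacuously.
Satisfying worlds: {w0, w1, w2, w6}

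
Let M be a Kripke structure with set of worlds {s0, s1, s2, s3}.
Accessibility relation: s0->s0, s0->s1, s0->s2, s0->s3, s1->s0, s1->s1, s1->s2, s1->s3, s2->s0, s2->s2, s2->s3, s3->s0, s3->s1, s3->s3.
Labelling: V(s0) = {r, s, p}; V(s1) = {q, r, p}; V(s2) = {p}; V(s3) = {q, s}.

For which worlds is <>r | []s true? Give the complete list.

s0, s1, s2, s3

Let φ = <>r | []s. Evaluate φ at each world:
  s0 (successors {s0, s1, s2, s3}): φ is true.
  s1 (successors {s0, s1, s2, s3}): φ is true.
  s2 (successors {s0, s2, s3}): φ is true.
  s3 (successors {s0, s1, s3}): φ is true.
For instance, at s1:
  At s1: <>r is true, []s is false, so <>r | []s is true.
    At s1: <>r requires r at some successor in {s0, s1, s2, s3}.
      r holds at s0, so <>r is true at s1.
    At s1: []s requires s at every successor {s0, s1, s2, s3}.
      s fails at s1, so []s is false at s1.
Satisfying worlds: {s0, s1, s2, s3}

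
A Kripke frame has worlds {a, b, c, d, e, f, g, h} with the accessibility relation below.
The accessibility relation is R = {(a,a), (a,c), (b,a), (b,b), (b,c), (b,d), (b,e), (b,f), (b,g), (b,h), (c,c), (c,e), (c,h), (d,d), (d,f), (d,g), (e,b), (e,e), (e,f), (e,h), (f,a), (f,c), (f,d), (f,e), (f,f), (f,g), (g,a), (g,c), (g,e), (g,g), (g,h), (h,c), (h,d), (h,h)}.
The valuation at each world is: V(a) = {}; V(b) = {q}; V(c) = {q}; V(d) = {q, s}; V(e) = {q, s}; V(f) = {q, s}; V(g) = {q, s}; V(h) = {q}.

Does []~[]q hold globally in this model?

No

Let φ = []~[]q. Evaluate φ at each world:
  a (successors {a, c}): φ is false.
  b (successors {a, b, c, d, e, f, g, h}): φ is false.
  c (successors {c, e, h}): φ is false.
  d (successors {d, f, g}): φ is false.
  e (successors {b, e, f, h}): φ is false.
  f (successors {a, c, d, e, f, g}): φ is false.
  g (successors {a, c, e, g, h}): φ is false.
  h (successors {c, d, h}): φ is false.
Detail at a (counterexample):
  At a: []~[]q requires ~[]q at every successor {a, c}.
    ~[]q fails at c, so []~[]q is false at a.
      At c: []q is true, so ~[]q is false.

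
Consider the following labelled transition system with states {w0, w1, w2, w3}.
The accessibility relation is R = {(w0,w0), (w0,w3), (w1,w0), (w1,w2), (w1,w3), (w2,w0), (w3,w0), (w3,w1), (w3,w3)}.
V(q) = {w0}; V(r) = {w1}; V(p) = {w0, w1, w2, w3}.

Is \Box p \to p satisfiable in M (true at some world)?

Let φ = \Box p \to p. Evaluate φ at each world:
  w0 (successors {w0, w3}): φ is true.
  w1 (successors {w0, w2, w3}): φ is true.
  w2 (successors {w0}): φ is true.
  w3 (successors {w0, w1, w3}): φ is true.
Detail at w0 (witness):
  At w0: \Box p is true, p is true, so \Box p \to p is true.
    At w0: \Box p requires p at every successor {w0, w3}.
      At w0: p is true.
      At w3: p is true.
    So \Box p is true at w0.

Yes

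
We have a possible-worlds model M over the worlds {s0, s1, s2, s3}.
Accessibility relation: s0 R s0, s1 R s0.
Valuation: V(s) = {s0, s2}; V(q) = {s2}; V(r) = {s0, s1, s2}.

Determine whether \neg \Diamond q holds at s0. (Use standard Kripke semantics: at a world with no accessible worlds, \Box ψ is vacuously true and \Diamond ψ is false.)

At s0: \Diamond q is false, so \neg \Diamond q is true.
  At s0: \Diamond q requires q at some successor in {s0}.
    At s0: q is false.
  So \Diamond q is false at s0.

Yes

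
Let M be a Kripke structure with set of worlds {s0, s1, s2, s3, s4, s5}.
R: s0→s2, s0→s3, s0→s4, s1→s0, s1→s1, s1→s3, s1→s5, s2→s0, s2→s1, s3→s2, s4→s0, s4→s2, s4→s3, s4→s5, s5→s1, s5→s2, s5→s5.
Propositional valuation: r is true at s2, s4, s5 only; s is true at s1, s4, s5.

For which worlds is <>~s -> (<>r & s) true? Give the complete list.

Let φ = <>~s -> (<>r & s). Evaluate φ at each world:
  s0 (successors {s2, s3, s4}): φ is false.
  s1 (successors {s0, s1, s3, s5}): φ is true.
  s2 (successors {s0, s1}): φ is false.
  s3 (successors {s2}): φ is false.
  s4 (successors {s0, s2, s3, s5}): φ is true.
  s5 (successors {s1, s2, s5}): φ is true.
For instance, at s5:
  At s5: <>~s is true, <>r & s is true, so <>~s -> (<>r & s) is true.
    At s5: <>~s requires ~s at some successor in {s1, s2, s5}.
      ~s holds at s2, so <>~s is true at s5.
    At s5: <>r is true, s is true, so <>r & s is true.
      At s5: <>r requires r at some successor in {s1, s2, s5}.
        r holds at s2, so <>r is true at s5.
Satisfying worlds: {s1, s4, s5}

s1, s4, s5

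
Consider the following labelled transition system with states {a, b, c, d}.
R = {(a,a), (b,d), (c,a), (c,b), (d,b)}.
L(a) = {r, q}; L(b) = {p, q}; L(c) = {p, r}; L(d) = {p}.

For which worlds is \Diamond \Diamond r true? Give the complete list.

a, c

Let φ = \Diamond \Diamond r. Evaluate φ at each world:
  a (successors {a}): φ is true.
  b (successors {d}): φ is false.
  c (successors {a, b}): φ is true.
  d (successors {b}): φ is false.
For instance, at c:
  At c: \Diamond \Diamond r requires \Diamond r at some successor in {a, b}.
    \Diamond r holds at a, so \Diamond \Diamond r is true at c.
      At a: \Diamond r requires r at some successor in {a}.
        r holds at a, so \Diamond r is true at a.
Satisfying worlds: {a, c}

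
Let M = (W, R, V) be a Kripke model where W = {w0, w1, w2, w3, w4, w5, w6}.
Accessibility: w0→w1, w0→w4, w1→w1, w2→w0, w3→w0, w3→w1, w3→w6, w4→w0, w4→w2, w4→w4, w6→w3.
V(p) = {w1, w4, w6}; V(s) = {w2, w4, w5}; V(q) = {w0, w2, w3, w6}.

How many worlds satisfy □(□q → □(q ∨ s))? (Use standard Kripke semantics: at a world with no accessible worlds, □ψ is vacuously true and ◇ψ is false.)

Let φ = □(□q → □(q ∨ s)). Evaluate φ at each world:
  w0 (successors {w1, w4}): φ is true.
  w1 (successors {w1}): φ is true.
  w2 (successors {w0}): φ is true.
  w3 (successors {w0, w1, w6}): φ is true.
  w4 (successors {w0, w2, w4}): φ is true.
  w5 (successors ∅): φ is true.
  w6 (successors {w3}): φ is true.
For instance, at w6:
  At w6: □(□q → □(q ∨ s)) requires □q → □(q ∨ s) at every successor {w3}.
      At w3: □q is false, □(q ∨ s) is false, so □q → □(q ∨ s) is true.
  So □(□q → □(q ∨ s)) is true at w6.
Satisfying worlds: {w0, w1, w2, w3, w4, w5, w6}

7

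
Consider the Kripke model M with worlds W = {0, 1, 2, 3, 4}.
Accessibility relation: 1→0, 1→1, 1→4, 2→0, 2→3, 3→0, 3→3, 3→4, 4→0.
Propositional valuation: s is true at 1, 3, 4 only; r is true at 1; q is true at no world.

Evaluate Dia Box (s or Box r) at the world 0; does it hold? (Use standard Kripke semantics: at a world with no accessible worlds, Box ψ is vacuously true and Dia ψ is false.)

No

Recall that Box ψ holds at a world iff ψ holds at every accessible world, and Dia ψ holds iff ψ holds at some accessible world.
At 0: no accessible worlds, so Dia Box (s or Box r) is false.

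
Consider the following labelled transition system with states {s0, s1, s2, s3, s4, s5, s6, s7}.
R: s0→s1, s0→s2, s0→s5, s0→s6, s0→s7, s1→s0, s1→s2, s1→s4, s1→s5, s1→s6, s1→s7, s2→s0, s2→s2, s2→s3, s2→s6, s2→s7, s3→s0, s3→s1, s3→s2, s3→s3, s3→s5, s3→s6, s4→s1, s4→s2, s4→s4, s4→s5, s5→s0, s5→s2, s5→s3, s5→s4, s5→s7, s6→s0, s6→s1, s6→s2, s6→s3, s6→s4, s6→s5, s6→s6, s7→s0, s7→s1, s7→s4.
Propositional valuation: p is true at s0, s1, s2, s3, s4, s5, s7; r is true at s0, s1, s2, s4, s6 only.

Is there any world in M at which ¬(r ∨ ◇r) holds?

Let φ = ¬(r ∨ ◇r). Evaluate φ at each world:
  s0 (successors {s1, s2, s5, s6, s7}): φ is false.
  s1 (successors {s0, s2, s4, s5, s6, s7}): φ is false.
  s2 (successors {s0, s2, s3, s6, s7}): φ is false.
  s3 (successors {s0, s1, s2, s3, s5, s6}): φ is false.
  s4 (successors {s1, s2, s4, s5}): φ is false.
  s5 (successors {s0, s2, s3, s4, s7}): φ is false.
  s6 (successors {s0, s1, s2, s3, s4, s5, s6}): φ is false.
  s7 (successors {s0, s1, s4}): φ is false.
For instance, at s6:
  At s6: r ∨ ◇r is true, so ¬(r ∨ ◇r) is false.
    At s6: r is true, ◇r is true, so r ∨ ◇r is true.
      At s6: ◇r requires r at some successor in {s0, s1, s2, s3, s4, s5, s6}.
        r holds at s0, so ◇r is true at s6.

No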